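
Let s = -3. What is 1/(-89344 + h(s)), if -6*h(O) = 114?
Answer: -1/89363 ≈ -1.1190e-5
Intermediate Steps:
h(O) = -19 (h(O) = -⅙*114 = -19)
1/(-89344 + h(s)) = 1/(-89344 - 19) = 1/(-89363) = -1/89363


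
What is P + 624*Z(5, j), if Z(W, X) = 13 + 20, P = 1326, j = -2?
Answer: 21918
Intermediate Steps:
Z(W, X) = 33
P + 624*Z(5, j) = 1326 + 624*33 = 1326 + 20592 = 21918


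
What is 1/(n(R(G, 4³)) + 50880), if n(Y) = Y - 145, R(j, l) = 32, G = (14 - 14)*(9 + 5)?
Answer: 1/50767 ≈ 1.9698e-5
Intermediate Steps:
G = 0 (G = 0*14 = 0)
n(Y) = -145 + Y
1/(n(R(G, 4³)) + 50880) = 1/((-145 + 32) + 50880) = 1/(-113 + 50880) = 1/50767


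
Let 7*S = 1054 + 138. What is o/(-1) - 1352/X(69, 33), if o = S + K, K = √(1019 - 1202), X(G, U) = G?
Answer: -91712/483 - I*√183 ≈ -189.88 - 13.528*I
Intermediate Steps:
S = 1192/7 (S = (1054 + 138)/7 = (⅐)*1192 = 1192/7 ≈ 170.29)
K = I*√183 (K = √(-183) = I*√183 ≈ 13.528*I)
o = 1192/7 + I*√183 ≈ 170.29 + 13.528*I
o/(-1) - 1352/X(69, 33) = (1192/7 + I*√183)/(-1) - 1352/69 = (1192/7 + I*√183)*(-1) - 1352*1/69 = (-1192/7 - I*√183) - 1352/69 = -91712/483 - I*√183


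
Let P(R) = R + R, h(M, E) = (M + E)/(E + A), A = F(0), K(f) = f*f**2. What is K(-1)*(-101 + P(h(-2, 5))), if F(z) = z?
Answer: 499/5 ≈ 99.800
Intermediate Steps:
K(f) = f**3
A = 0
h(M, E) = (E + M)/E (h(M, E) = (M + E)/(E + 0) = (E + M)/E)
P(R) = 2*R
K(-1)*(-101 + P(h(-2, 5))) = (-1)**3*(-101 + 2*((5 - 2)/5)) = -(-101 + 2*((1/5)*3)) = -(-101 + 2*(3/5)) = -(-101 + 6/5) = -1*(-499/5) = 499/5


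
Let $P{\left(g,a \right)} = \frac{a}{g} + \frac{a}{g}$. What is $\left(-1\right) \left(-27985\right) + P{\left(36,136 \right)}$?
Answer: $\frac{251933}{9} \approx 27993.0$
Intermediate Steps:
$P{\left(g,a \right)} = \frac{2 a}{g}$
$\left(-1\right) \left(-27985\right) + P{\left(36,136 \right)} = \left(-1\right) \left(-27985\right) + 2 \cdot 136 \cdot \frac{1}{36} = 27985 + 2 \cdot 136 \cdot \frac{1}{36} = 27985 + \frac{68}{9} = \frac{251933}{9}$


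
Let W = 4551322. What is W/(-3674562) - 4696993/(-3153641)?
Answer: 1453078164332/5794124690121 ≈ 0.25078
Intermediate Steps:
W/(-3674562) - 4696993/(-3153641) = 4551322/(-3674562) - 4696993/(-3153641) = 4551322*(-1/3674562) - 4696993*(-1/3153641) = -2275661/1837281 + 4696993/3153641 = 1453078164332/5794124690121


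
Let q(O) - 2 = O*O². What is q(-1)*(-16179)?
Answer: -16179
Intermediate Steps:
q(O) = 2 + O³ (q(O) = 2 + O*O² = 2 + O³)
q(-1)*(-16179) = (2 + (-1)³)*(-16179) = (2 - 1)*(-16179) = 1*(-16179) = -16179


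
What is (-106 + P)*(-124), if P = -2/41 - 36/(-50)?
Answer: 13387288/1025 ≈ 13061.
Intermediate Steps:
P = 688/1025 (P = -2*1/41 - 36*(-1/50) = -2/41 + 18/25 = 688/1025 ≈ 0.67122)
(-106 + P)*(-124) = (-106 + 688/1025)*(-124) = -107962/1025*(-124) = 13387288/1025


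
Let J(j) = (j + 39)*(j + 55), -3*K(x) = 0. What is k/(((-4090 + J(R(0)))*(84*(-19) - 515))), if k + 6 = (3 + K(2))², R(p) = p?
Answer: 3/4105895 ≈ 7.3066e-7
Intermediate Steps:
K(x) = 0 (K(x) = -⅓*0 = 0)
J(j) = (39 + j)*(55 + j)
k = 3 (k = -6 + (3 + 0)² = -6 + 3² = -6 + 9 = 3)
k/(((-4090 + J(R(0)))*(84*(-19) - 515))) = 3/(((-4090 + (2145 + 0² + 94*0))*(84*(-19) - 515))) = 3/(((-4090 + (2145 + 0 + 0))*(-1596 - 515))) = 3/(((-4090 + 2145)*(-2111))) = 3/((-1945*(-2111))) = 3/4105895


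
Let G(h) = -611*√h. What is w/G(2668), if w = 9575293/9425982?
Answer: -736561*√667/590990219436 ≈ -3.2188e-5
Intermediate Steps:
G(h) = -611*√h
w = 9575293/9425982 (w = 9575293*(1/9425982) = 9575293/9425982 ≈ 1.0158)
w/G(2668) = 9575293/(9425982*((-1222*√667))) = 9575293*(-√667/815074)/9425982 = -736561*√667/590990219436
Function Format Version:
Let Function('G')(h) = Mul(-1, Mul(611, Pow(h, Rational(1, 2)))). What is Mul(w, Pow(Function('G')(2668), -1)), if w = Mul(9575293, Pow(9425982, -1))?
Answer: Mul(Rational(-736561, 590990219436), Pow(667, Rational(1, 2))) ≈ -3.2188e-5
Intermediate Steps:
Function('G')(h) = Mul(-611, Pow(h, Rational(1, 2)))
w = Rational(9575293, 9425982) (w = Mul(9575293, Rational(1, 9425982)) = Rational(9575293, 9425982) ≈ 1.0158)
Mul(w, Pow(Function('G')(2668), -1)) = Mul(Rational(9575293, 9425982), Pow(Mul(-611, Pow(2668, Rational(1, 2))), -1)) = Mul(Rational(9575293, 9425982), Pow(Mul(-611, Mul(2, Pow(667, Rational(1, 2)))), -1)) = Mul(Rational(9575293, 9425982), Pow(Mul(-1222, Pow(667, Rational(1, 2))), -1)) = Mul(Rational(9575293, 9425982), Mul(Rational(-1, 815074), Pow(667, Rational(1, 2)))) = Mul(Rational(-736561, 590990219436), Pow(667, Rational(1, 2)))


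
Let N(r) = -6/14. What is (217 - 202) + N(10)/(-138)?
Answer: 4831/322 ≈ 15.003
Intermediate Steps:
N(r) = -3/7 (N(r) = -6*1/14 = -3/7)
(217 - 202) + N(10)/(-138) = (217 - 202) - 3/7/(-138) = 15 - 3/7*(-1/138) = 15 + 1/322 = 4831/322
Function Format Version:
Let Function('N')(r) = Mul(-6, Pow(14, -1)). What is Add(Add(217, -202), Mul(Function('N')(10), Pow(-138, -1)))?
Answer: Rational(4831, 322) ≈ 15.003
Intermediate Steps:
Function('N')(r) = Rational(-3, 7) (Function('N')(r) = Mul(-6, Rational(1, 14)) = Rational(-3, 7))
Add(Add(217, -202), Mul(Function('N')(10), Pow(-138, -1))) = Add(Add(217, -202), Mul(Rational(-3, 7), Pow(-138, -1))) = Add(15, Mul(Rational(-3, 7), Rational(-1, 138))) = Add(15, Rational(1, 322)) = Rational(4831, 322)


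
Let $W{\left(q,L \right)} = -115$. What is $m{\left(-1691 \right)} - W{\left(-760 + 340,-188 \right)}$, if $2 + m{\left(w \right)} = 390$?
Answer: $503$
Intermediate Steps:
$m{\left(w \right)} = 388$ ($m{\left(w \right)} = -2 + 390 = 388$)
$m{\left(-1691 \right)} - W{\left(-760 + 340,-188 \right)} = 388 - -115 = 388 + 115 = 503$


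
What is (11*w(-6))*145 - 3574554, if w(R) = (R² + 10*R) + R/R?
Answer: -3611239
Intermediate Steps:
w(R) = 1 + R² + 10*R (w(R) = (R² + 10*R) + 1 = 1 + R² + 10*R)
(11*w(-6))*145 - 3574554 = (11*(1 + (-6)² + 10*(-6)))*145 - 3574554 = (11*(1 + 36 - 60))*145 - 3574554 = (11*(-23))*145 - 3574554 = -253*145 - 3574554 = -36685 - 3574554 = -3611239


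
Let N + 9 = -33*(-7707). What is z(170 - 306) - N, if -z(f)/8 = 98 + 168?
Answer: -256450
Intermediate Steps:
N = 254322 (N = -9 - 33*(-7707) = -9 + 254331 = 254322)
z(f) = -2128 (z(f) = -8*(98 + 168) = -8*266 = -2128)
z(170 - 306) - N = -2128 - 1*254322 = -2128 - 254322 = -256450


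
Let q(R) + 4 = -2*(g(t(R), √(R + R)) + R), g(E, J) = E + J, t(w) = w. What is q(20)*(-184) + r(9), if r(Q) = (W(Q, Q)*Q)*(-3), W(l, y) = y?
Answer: 15213 + 736*√10 ≈ 17540.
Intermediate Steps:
r(Q) = -3*Q² (r(Q) = (Q*Q)*(-3) = Q²*(-3) = -3*Q²)
q(R) = -4 - 4*R - 2*√2*√R (q(R) = -4 - 2*((R + √(R + R)) + R) = -4 - 2*((R + √(2*R)) + R) = -4 - 2*((R + √2*√R) + R) = -4 - 2*(2*R + √2*√R) = -4 + (-4*R - 2*√2*√R) = -4 - 4*R - 2*√2*√R)
q(20)*(-184) + r(9) = (-4 - 4*20 - 2*√2*√20)*(-184) - 3*9² = (-4 - 80 - 2*√2*2*√5)*(-184) - 3*81 = (-4 - 80 - 4*√10)*(-184) - 243 = (-84 - 4*√10)*(-184) - 243 = (15456 + 736*√10) - 243 = 15213 + 736*√10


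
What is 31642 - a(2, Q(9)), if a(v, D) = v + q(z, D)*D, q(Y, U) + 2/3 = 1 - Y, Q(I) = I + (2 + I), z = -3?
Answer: 94720/3 ≈ 31573.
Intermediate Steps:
Q(I) = 2 + 2*I
q(Y, U) = 1/3 - Y (q(Y, U) = -2/3 + (1 - Y) = 1/3 - Y)
a(v, D) = v + 10*D/3 (a(v, D) = v + (1/3 - 1*(-3))*D = v + (1/3 + 3)*D = v + 10*D/3)
31642 - a(2, Q(9)) = 31642 - (2 + 10*(2 + 2*9)/3) = 31642 - (2 + 10*(2 + 18)/3) = 31642 - (2 + (10/3)*20) = 31642 - (2 + 200/3) = 31642 - 1*206/3 = 31642 - 206/3 = 94720/3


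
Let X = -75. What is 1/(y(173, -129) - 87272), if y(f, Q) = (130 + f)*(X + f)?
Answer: -1/57578 ≈ -1.7368e-5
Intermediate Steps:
y(f, Q) = (-75 + f)*(130 + f) (y(f, Q) = (130 + f)*(-75 + f) = (-75 + f)*(130 + f))
1/(y(173, -129) - 87272) = 1/((-9750 + 173**2 + 55*173) - 87272) = 1/((-9750 + 29929 + 9515) - 87272) = 1/(29694 - 87272) = 1/(-57578) = -1/57578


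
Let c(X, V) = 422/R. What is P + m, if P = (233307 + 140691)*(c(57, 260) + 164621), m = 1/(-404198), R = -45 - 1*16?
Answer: 1517959761710578175/24656078 ≈ 6.1565e+10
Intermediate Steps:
R = -61 (R = -45 - 16 = -61)
c(X, V) = -422/61 (c(X, V) = 422/(-61) = 422*(-1/61) = -422/61)
m = -1/404198 ≈ -2.4740e-6
P = 3755485583082/61 (P = (233307 + 140691)*(-422/61 + 164621) = 373998*(10041459/61) = 3755485583082/61 ≈ 6.1565e+10)
P + m = 3755485583082/61 - 1/404198 = 1517959761710578175/24656078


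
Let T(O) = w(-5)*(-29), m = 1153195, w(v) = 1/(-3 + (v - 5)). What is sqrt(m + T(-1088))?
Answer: 2*sqrt(48722583)/13 ≈ 1073.9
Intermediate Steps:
w(v) = 1/(-8 + v) (w(v) = 1/(-3 + (-5 + v)) = 1/(-8 + v))
T(O) = 29/13 (T(O) = -29/(-8 - 5) = -29/(-13) = -1/13*(-29) = 29/13)
sqrt(m + T(-1088)) = sqrt(1153195 + 29/13) = sqrt(14991564/13) = 2*sqrt(48722583)/13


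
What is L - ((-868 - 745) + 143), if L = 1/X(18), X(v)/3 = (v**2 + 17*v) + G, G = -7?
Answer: 2747431/1869 ≈ 1470.0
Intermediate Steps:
X(v) = -21 + 3*v**2 + 51*v (X(v) = 3*((v**2 + 17*v) - 7) = 3*(-7 + v**2 + 17*v) = -21 + 3*v**2 + 51*v)
L = 1/1869 (L = 1/(-21 + 3*18**2 + 51*18) = 1/(-21 + 3*324 + 918) = 1/(-21 + 972 + 918) = 1/1869 ≈ 0.00053505)
L - ((-868 - 745) + 143) = 1/1869 - ((-868 - 745) + 143) = 1/1869 - (-1613 + 143) = 1/1869 - 1*(-1470) = 1/1869 + 1470 = 2747431/1869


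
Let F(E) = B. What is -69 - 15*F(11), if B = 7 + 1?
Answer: -189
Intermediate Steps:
B = 8
F(E) = 8
-69 - 15*F(11) = -69 - 15*8 = -69 - 120 = -189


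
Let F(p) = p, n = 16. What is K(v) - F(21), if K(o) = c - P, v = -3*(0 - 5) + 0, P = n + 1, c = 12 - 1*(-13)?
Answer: -13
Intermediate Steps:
c = 25 (c = 12 + 13 = 25)
P = 17 (P = 16 + 1 = 17)
v = 15 (v = -3*(-5) + 0 = 15 + 0 = 15)
K(o) = 8 (K(o) = 25 - 1*17 = 25 - 17 = 8)
K(v) - F(21) = 8 - 1*21 = 8 - 21 = -13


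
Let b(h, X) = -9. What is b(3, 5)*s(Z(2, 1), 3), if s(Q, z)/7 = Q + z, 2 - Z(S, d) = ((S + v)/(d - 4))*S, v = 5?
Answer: -609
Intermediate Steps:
Z(S, d) = 2 - S*(5 + S)/(-4 + d) (Z(S, d) = 2 - (S + 5)/(d - 4)*S = 2 - (5 + S)/(-4 + d)*S = 2 - S*(5 + S)/(-4 + d))
s(Q, z) = 7*Q + 7*z (s(Q, z) = 7*(Q + z) = 7*Q + 7*z)
b(3, 5)*s(Z(2, 1), 3) = -9*(7*((-8 - 1*2² - 5*2 + 2*1)/(-4 + 1)) + 7*3) = -9*(7*((-8 - 1*4 - 10 + 2)/(-3)) + 21) = -9*(7*(-(-8 - 4 - 10 + 2)/3) + 21) = -9*(7*(-⅓*(-20)) + 21) = -9*(7*(20/3) + 21) = -9*(140/3 + 21) = -9*203/3 = -609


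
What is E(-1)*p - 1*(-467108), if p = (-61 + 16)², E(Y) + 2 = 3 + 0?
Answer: 469133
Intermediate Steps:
E(Y) = 1 (E(Y) = -2 + (3 + 0) = -2 + 3 = 1)
p = 2025 (p = (-45)² = 2025)
E(-1)*p - 1*(-467108) = 1*2025 - 1*(-467108) = 2025 + 467108 = 469133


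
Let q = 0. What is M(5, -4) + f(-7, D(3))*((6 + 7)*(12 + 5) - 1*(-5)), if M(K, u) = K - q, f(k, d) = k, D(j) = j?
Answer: -1577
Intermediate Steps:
M(K, u) = K (M(K, u) = K - 1*0 = K + 0 = K)
M(5, -4) + f(-7, D(3))*((6 + 7)*(12 + 5) - 1*(-5)) = 5 - 7*((6 + 7)*(12 + 5) - 1*(-5)) = 5 - 7*(13*17 + 5) = 5 - 7*(221 + 5) = 5 - 7*226 = 5 - 1582 = -1577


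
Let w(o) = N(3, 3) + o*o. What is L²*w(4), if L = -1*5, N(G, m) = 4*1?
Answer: 500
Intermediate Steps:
N(G, m) = 4
L = -5
w(o) = 4 + o² (w(o) = 4 + o*o = 4 + o²)
L²*w(4) = (-5)²*(4 + 4²) = 25*(4 + 16) = 25*20 = 500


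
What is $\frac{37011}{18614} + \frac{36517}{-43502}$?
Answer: $\frac{232581271}{202436557} \approx 1.1489$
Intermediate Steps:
$\frac{37011}{18614} + \frac{36517}{-43502} = 37011 \cdot \frac{1}{18614} + 36517 \left(- \frac{1}{43502}\right) = \frac{37011}{18614} - \frac{36517}{43502} = \frac{232581271}{202436557}$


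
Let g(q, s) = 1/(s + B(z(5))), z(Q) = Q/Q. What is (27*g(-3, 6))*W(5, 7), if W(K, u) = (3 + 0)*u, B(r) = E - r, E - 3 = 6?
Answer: 81/2 ≈ 40.500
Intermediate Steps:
E = 9 (E = 3 + 6 = 9)
z(Q) = 1
B(r) = 9 - r
g(q, s) = 1/(8 + s) (g(q, s) = 1/(s + (9 - 1*1)) = 1/(s + (9 - 1)) = 1/(s + 8) = 1/(8 + s))
W(K, u) = 3*u
(27*g(-3, 6))*W(5, 7) = (27/(8 + 6))*(3*7) = (27/14)*21 = 81/2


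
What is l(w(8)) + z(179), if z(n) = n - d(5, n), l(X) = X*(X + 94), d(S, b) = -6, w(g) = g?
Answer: 1001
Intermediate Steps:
l(X) = X*(94 + X)
z(n) = 6 + n (z(n) = n - 1*(-6) = n + 6 = 6 + n)
l(w(8)) + z(179) = 8*(94 + 8) + (6 + 179) = 8*102 + 185 = 816 + 185 = 1001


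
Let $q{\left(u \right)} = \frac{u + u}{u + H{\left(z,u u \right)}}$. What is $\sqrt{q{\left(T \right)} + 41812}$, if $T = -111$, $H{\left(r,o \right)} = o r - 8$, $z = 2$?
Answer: $\frac{\sqrt{25144791798442}}{24523} \approx 204.48$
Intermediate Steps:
$H{\left(r,o \right)} = -8 + o r$
$q{\left(u \right)} = \frac{2 u}{-8 + u + 2 u^{2}}$ ($q{\left(u \right)} = \frac{u + u}{u + \left(-8 + u u 2\right)} = \frac{2 u}{u + \left(-8 + u^{2} \cdot 2\right)} = \frac{2 u}{u + \left(-8 + 2 u^{2}\right)} = \frac{2 u}{-8 + u + 2 u^{2}}$)
$\sqrt{q{\left(T \right)} + 41812} = \sqrt{2 \left(-111\right) \frac{1}{-8 - 111 + 2 \left(-111\right)^{2}} + 41812} = \sqrt{2 \left(-111\right) \frac{1}{-8 - 111 + 2 \cdot 12321} + 41812} = \sqrt{2 \left(-111\right) \frac{1}{-8 - 111 + 24642} + 41812} = \sqrt{2 \left(-111\right) \frac{1}{24523} + 41812} = \sqrt{- \frac{222}{24523} + 41812} = \sqrt{\frac{1025355454}{24523}} = \frac{\sqrt{25144791798442}}{24523}$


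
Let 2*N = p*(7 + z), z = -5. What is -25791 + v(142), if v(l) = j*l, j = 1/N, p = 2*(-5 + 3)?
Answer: -51653/2 ≈ -25827.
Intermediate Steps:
p = -4 (p = 2*(-2) = -4)
N = -4 (N = (-4*(7 - 5))/2 = (-4*2)/2 = (½)*(-8) = -4)
j = -¼ (j = 1/(-4) = -¼ ≈ -0.25000)
v(l) = -l/4
-25791 + v(142) = -25791 - ¼*142 = -25791 - 71/2 = -51653/2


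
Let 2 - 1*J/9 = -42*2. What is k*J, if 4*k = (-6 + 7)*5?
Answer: 1935/2 ≈ 967.50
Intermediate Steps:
k = 5/4 (k = ((-6 + 7)*5)/4 = (1*5)/4 = (¼)*5 = 5/4 ≈ 1.2500)
J = 774 (J = 18 - (-378)*2 = 18 - 9*(-84) = 18 + 756 = 774)
k*J = (5/4)*774 = 1935/2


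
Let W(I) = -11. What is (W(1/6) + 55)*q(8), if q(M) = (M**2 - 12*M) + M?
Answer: -1056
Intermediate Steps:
q(M) = M**2 - 11*M
(W(1/6) + 55)*q(8) = (-11 + 55)*(8*(-11 + 8)) = 44*(8*(-3)) = 44*(-24) = -1056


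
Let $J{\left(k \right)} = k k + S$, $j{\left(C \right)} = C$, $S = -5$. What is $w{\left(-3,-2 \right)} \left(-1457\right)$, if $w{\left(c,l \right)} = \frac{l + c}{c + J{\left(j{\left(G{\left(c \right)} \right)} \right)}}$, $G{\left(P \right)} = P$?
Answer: $7285$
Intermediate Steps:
$J{\left(k \right)} = -5 + k^{2}$ ($J{\left(k \right)} = k k - 5 = k^{2} - 5 = -5 + k^{2}$)
$w{\left(c,l \right)} = \frac{c + l}{-5 + c + c^{2}}$ ($w{\left(c,l \right)} = \frac{l + c}{c + \left(-5 + c^{2}\right)} = \frac{c + l}{-5 + c + c^{2}}$)
$w{\left(-3,-2 \right)} \left(-1457\right) = \frac{-3 - 2}{-5 - 3 + \left(-3\right)^{2}} \left(-1457\right) = \frac{1}{-5 - 3 + 9} \left(-5\right) \left(-1457\right) = 1^{-1} \left(-5\right) \left(-1457\right) = 1 \left(-5\right) \left(-1457\right) = \left(-5\right) \left(-1457\right) = 7285$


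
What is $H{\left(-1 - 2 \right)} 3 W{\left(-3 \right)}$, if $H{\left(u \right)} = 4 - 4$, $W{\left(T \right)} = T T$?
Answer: $0$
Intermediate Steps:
$W{\left(T \right)} = T^{2}$
$H{\left(u \right)} = 0$ ($H{\left(u \right)} = 4 - 4 = 0$)
$H{\left(-1 - 2 \right)} 3 W{\left(-3 \right)} = 0 \cdot 3 \left(-3\right)^{2} = 0 \cdot 9 = 0$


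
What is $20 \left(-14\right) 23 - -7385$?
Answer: $945$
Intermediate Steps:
$20 \left(-14\right) 23 - -7385 = \left(-280\right) 23 + 7385 = -6440 + 7385 = 945$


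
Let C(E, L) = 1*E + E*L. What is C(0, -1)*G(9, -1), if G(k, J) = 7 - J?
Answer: 0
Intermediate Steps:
C(E, L) = E + E*L
C(0, -1)*G(9, -1) = (0*(1 - 1))*(7 - 1*(-1)) = (0*0)*(7 + 1) = 0*8 = 0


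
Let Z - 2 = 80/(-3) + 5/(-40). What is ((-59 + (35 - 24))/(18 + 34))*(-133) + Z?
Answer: 30569/312 ≈ 97.978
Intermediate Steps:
Z = -595/24 (Z = 2 + (80/(-3) + 5/(-40)) = 2 + (80*(-1/3) + 5*(-1/40)) = 2 + (-80/3 - 1/8) = 2 - 643/24 = -595/24 ≈ -24.792)
((-59 + (35 - 24))/(18 + 34))*(-133) + Z = ((-59 + (35 - 24))/(18 + 34))*(-133) - 595/24 = ((-59 + 11)/52)*(-133) - 595/24 = -48*1/52*(-133) - 595/24 = -12/13*(-133) - 595/24 = 1596/13 - 595/24 = 30569/312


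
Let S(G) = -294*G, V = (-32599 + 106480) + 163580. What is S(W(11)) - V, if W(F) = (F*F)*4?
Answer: -379757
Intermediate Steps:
W(F) = 4*F² (W(F) = F²*4 = 4*F²)
V = 237461 (V = 73881 + 163580 = 237461)
S(W(11)) - V = -1176*11² - 1*237461 = -1176*121 - 237461 = -294*484 - 237461 = -142296 - 237461 = -379757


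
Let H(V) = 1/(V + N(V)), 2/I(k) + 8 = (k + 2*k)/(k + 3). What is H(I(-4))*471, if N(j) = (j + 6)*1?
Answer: 471/7 ≈ 67.286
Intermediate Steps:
N(j) = 6 + j (N(j) = (6 + j)*1 = 6 + j)
I(k) = 2/(-8 + 3*k/(3 + k)) (I(k) = 2/(-8 + (k + 2*k)/(k + 3)) = 2/(-8 + (3*k)/(3 + k)) = 2/(-8 + 3*k/(3 + k)))
H(V) = 1/(6 + 2*V) (H(V) = 1/(V + (6 + V)) = 1/(6 + 2*V))
H(I(-4))*471 = (1/(2*(3 + 2*(-3 - 1*(-4))/(24 + 5*(-4)))))*471 = (1/(2*(3 + 2*(-3 + 4)/(24 - 20))))*471 = (1/(2*(3 + 2*1/4)))*471 = (1/(2*(3 + 2*(¼)*1)))*471 = (1/(2*(3 + ½)))*471 = (1/(2*(7/2)))*471 = ((½)*(2/7))*471 = (⅐)*471 = 471/7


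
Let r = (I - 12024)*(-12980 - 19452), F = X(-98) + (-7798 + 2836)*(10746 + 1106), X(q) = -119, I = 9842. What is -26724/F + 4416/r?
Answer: 67214721402/130055217825551 ≈ 0.00051682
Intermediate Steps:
F = -58809743 (F = -119 + (-7798 + 2836)*(10746 + 1106) = -119 - 4962*11852 = -119 - 58809624 = -58809743)
r = 70766624 (r = (9842 - 12024)*(-12980 - 19452) = -2182*(-32432) = 70766624)
-26724/F + 4416/r = -26724/(-58809743) + 4416/70766624 = -26724*(-1/58809743) + 4416*(1/70766624) = 26724/58809743 + 138/2211457 = 67214721402/130055217825551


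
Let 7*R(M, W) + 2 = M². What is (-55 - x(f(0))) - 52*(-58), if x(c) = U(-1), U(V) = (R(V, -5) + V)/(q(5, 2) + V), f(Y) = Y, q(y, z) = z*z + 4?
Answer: 145097/49 ≈ 2961.2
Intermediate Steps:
q(y, z) = 4 + z² (q(y, z) = z² + 4 = 4 + z²)
R(M, W) = -2/7 + M²/7
U(V) = (-2/7 + V + V²/7)/(8 + V) (U(V) = ((-2/7 + V²/7) + V)/((4 + 2²) + V) = (-2/7 + V + V²/7)/((4 + 4) + V) = (-2/7 + V + V²/7)/(8 + V))
x(c) = -8/49 (x(c) = (-2 + (-1)² + 7*(-1))/(7*(8 - 1)) = (⅐)*(-2 + 1 - 7)/7 = (⅐)*(⅐)*(-8) = -8/49)
(-55 - x(f(0))) - 52*(-58) = (-55 - 1*(-8/49)) - 52*(-58) = (-55 + 8/49) + 3016 = -2687/49 + 3016 = 145097/49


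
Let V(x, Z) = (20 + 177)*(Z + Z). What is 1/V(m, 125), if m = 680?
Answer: 1/49250 ≈ 2.0305e-5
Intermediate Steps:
V(x, Z) = 394*Z (V(x, Z) = 197*(2*Z) = 394*Z)
1/V(m, 125) = 1/(394*125) = 1/49250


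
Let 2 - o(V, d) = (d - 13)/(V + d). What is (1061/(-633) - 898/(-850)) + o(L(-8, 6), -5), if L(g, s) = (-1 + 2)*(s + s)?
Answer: 7441844/1883175 ≈ 3.9518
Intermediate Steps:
L(g, s) = 2*s (L(g, s) = 1*(2*s) = 2*s)
o(V, d) = 2 - (-13 + d)/(V + d) (o(V, d) = 2 - (d - 13)/(V + d) = 2 - (-13 + d)/(V + d))
(1061/(-633) - 898/(-850)) + o(L(-8, 6), -5) = (1061/(-633) - 898/(-850)) + (13 - 5 + 2*(2*6))/(2*6 - 5) = (1061*(-1/633) - 898*(-1/850)) + (13 - 5 + 2*12)/(12 - 5) = (-1061/633 + 449/425) + (13 - 5 + 24)/7 = -166708/269025 + (⅐)*32 = -166708/269025 + 32/7 = 7441844/1883175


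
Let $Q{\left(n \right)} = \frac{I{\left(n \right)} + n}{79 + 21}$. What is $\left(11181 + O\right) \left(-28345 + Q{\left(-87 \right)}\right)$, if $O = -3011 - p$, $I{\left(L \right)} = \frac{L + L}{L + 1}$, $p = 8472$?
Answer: $\frac{9202480127}{1075} \approx 8.5604 \cdot 10^{6}$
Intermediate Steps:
$I{\left(L \right)} = \frac{2 L}{1 + L}$
$Q{\left(n \right)} = \frac{n}{100} + \frac{n}{50 \left(1 + n\right)}$ ($Q{\left(n \right)} = \frac{\frac{2 n}{1 + n} + n}{79 + 21} = \frac{n + \frac{2 n}{1 + n}}{100} = \left(n + \frac{2 n}{1 + n}\right) \frac{1}{100} = \frac{n}{100} + \frac{n}{50 \left(1 + n\right)}$)
$O = -11483$ ($O = -3011 - 8472 = -11483$)
$\left(11181 + O\right) \left(-28345 + Q{\left(-87 \right)}\right) = \left(11181 - 11483\right) \left(-28345 + \frac{1}{100} \left(-87\right) \frac{1}{1 - 87} \left(3 - 87\right)\right) = - 302 \left(-28345 + \frac{1}{100} \left(-87\right) \frac{1}{-86} \left(-84\right)\right) = - 302 \left(-28345 + \frac{1}{100} \left(-87\right) \left(- \frac{1}{86}\right) \left(-84\right)\right) = - 302 \left(-28345 - \frac{1827}{2150}\right) = \left(-302\right) \left(- \frac{60943577}{2150}\right) = \frac{9202480127}{1075}$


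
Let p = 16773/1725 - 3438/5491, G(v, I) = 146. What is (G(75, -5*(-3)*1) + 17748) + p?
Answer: 56525896881/3157325 ≈ 17903.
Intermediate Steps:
p = 28723331/3157325 (p = 16773*(1/1725) - 3438*1/5491 = 5591/575 - 3438/5491 = 28723331/3157325 ≈ 9.0974)
(G(75, -5*(-3)*1) + 17748) + p = (146 + 17748) + 28723331/3157325 = 17894 + 28723331/3157325 = 56525896881/3157325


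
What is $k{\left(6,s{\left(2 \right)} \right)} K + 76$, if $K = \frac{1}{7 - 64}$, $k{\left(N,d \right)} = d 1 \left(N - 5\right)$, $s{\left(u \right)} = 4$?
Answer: $\frac{4328}{57} \approx 75.93$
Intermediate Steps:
$k{\left(N,d \right)} = d \left(-5 + N\right)$
$K = - \frac{1}{57}$ ($K = \frac{1}{-57} = - \frac{1}{57} \approx -0.017544$)
$k{\left(6,s{\left(2 \right)} \right)} K + 76 = 4 \left(-5 + 6\right) \left(- \frac{1}{57}\right) + 76 = 4 \cdot 1 \left(- \frac{1}{57}\right) + 76 = 4 \left(- \frac{1}{57}\right) + 76 = - \frac{4}{57} + 76 = \frac{4328}{57}$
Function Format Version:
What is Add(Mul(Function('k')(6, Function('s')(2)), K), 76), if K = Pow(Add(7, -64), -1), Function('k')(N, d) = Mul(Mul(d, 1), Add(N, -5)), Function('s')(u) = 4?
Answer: Rational(4328, 57) ≈ 75.930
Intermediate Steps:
Function('k')(N, d) = Mul(d, Add(-5, N))
K = Rational(-1, 57) (K = Pow(-57, -1) = Rational(-1, 57) ≈ -0.017544)
Add(Mul(Function('k')(6, Function('s')(2)), K), 76) = Add(Mul(Mul(4, Add(-5, 6)), Rational(-1, 57)), 76) = Add(Mul(Mul(4, 1), Rational(-1, 57)), 76) = Add(Mul(4, Rational(-1, 57)), 76) = Add(Rational(-4, 57), 76) = Rational(4328, 57)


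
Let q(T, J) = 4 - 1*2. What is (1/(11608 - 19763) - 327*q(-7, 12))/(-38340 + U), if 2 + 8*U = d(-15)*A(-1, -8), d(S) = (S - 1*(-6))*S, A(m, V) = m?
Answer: 42666968/2502418835 ≈ 0.017050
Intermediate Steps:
d(S) = S*(6 + S) (d(S) = (S + 6)*S = (6 + S)*S = S*(6 + S))
q(T, J) = 2 (q(T, J) = 4 - 2 = 2)
U = -137/8 (U = -1/4 + (-15*(6 - 15)*(-1))/8 = -1/4 + (-15*(-9)*(-1))/8 = -1/4 + (135*(-1))/8 = -1/4 + (1/8)*(-135) = -1/4 - 135/8 = -137/8 ≈ -17.125)
(1/(11608 - 19763) - 327*q(-7, 12))/(-38340 + U) = (1/(11608 - 19763) - 327*2)/(-38340 - 137/8) = (1/(-8155) - 654)/(-306857/8) = (-1/8155 - 654)*(-8/306857) = -5333371/8155*(-8/306857) = 42666968/2502418835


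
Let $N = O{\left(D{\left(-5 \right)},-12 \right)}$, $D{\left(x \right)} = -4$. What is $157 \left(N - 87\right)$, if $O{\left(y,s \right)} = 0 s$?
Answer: $-13659$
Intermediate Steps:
$O{\left(y,s \right)} = 0$
$N = 0$
$157 \left(N - 87\right) = 157 \left(0 - 87\right) = 157 \left(-87\right) = -13659$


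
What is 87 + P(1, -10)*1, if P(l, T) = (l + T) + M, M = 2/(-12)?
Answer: 467/6 ≈ 77.833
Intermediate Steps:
M = -1/6 (M = 2*(-1/12) = -1/6 ≈ -0.16667)
P(l, T) = -1/6 + T + l (P(l, T) = (l + T) - 1/6 = (T + l) - 1/6 = -1/6 + T + l)
87 + P(1, -10)*1 = 87 + (-1/6 - 10 + 1)*1 = 87 - 55/6*1 = 87 - 55/6 = 467/6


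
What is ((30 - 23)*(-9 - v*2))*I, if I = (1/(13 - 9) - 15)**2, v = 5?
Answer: -462973/16 ≈ -28936.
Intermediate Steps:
I = 3481/16 (I = (1/4 - 15)**2 = (-59/4)**2 = 3481/16 ≈ 217.56)
((30 - 23)*(-9 - v*2))*I = ((30 - 23)*(-9 - 1*5*2))*(3481/16) = (7*(-9 - 5*2))*(3481/16) = (7*(-9 - 10))*(3481/16) = (7*(-19))*(3481/16) = -133*3481/16 = -462973/16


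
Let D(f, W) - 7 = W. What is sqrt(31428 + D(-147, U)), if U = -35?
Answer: 10*sqrt(314) ≈ 177.20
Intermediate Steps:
D(f, W) = 7 + W
sqrt(31428 + D(-147, U)) = sqrt(31428 + (7 - 35)) = sqrt(31428 - 28) = sqrt(31400) = 10*sqrt(314)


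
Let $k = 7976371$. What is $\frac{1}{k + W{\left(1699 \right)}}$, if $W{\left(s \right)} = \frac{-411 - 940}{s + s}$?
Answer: $\frac{3398}{27103707307} \approx 1.2537 \cdot 10^{-7}$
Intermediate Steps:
$W{\left(s \right)} = - \frac{1351}{2 s}$
$\frac{1}{k + W{\left(1699 \right)}} = \frac{1}{7976371 - \frac{1351}{2 \cdot 1699}} = \frac{1}{7976371 - \frac{1351}{3398}} = \frac{1}{\frac{27103707307}{3398}} = \frac{3398}{27103707307}$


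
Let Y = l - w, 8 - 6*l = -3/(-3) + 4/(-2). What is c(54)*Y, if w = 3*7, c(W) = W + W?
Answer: -2106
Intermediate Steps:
l = 3/2 (l = 4/3 - (-3/(-3) + 4/(-2))/6 = 4/3 - (-3*(-1/3) + 4*(-1/2))/6 = 4/3 - (1 - 2)/6 = 4/3 - 1/6*(-1) = 4/3 + 1/6 = 3/2 ≈ 1.5000)
c(W) = 2*W
w = 21
Y = -39/2 (Y = 3/2 - 1*21 = 3/2 - 21 = -39/2 ≈ -19.500)
c(54)*Y = (2*54)*(-39/2) = 108*(-39/2) = -2106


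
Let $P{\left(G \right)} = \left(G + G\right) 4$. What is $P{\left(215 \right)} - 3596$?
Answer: $-1876$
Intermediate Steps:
$P{\left(G \right)} = 8 G$ ($P{\left(G \right)} = 2 G 4 = 8 G$)
$P{\left(215 \right)} - 3596 = 8 \cdot 215 - 3596 = 1720 - 3596 = -1876$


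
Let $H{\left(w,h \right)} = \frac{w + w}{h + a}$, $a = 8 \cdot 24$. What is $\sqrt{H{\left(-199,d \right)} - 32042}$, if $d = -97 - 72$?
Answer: $\frac{2 i \sqrt{4239843}}{23} \approx 179.05 i$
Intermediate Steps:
$a = 192$
$d = -169$ ($d = -97 - 72 = -169$)
$H{\left(w,h \right)} = \frac{2 w}{192 + h}$ ($H{\left(w,h \right)} = \frac{w + w}{h + 192} = \frac{2 w}{192 + h}$)
$\sqrt{H{\left(-199,d \right)} - 32042} = \sqrt{2 \left(-199\right) \frac{1}{192 - 169} - 32042} = \sqrt{2 \left(-199\right) \frac{1}{23} - 32042} = \sqrt{- \frac{398}{23} - 32042} = \sqrt{- \frac{737364}{23}} = \frac{2 i \sqrt{4239843}}{23}$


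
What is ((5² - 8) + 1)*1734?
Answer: 31212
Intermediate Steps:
((5² - 8) + 1)*1734 = ((25 - 8) + 1)*1734 = (17 + 1)*1734 = 18*1734 = 31212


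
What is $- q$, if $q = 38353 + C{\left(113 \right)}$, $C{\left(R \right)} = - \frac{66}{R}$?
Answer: $- \frac{4333823}{113} \approx -38352.0$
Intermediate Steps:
$q = \frac{4333823}{113}$ ($q = 38353 - \frac{66}{113} = \frac{4333823}{113} \approx 38352.0$)
$- q = \left(-1\right) \frac{4333823}{113} = - \frac{4333823}{113}$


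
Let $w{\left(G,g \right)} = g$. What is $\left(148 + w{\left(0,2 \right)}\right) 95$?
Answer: $14250$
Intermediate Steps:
$\left(148 + w{\left(0,2 \right)}\right) 95 = \left(148 + 2\right) 95 = 150 \cdot 95 = 14250$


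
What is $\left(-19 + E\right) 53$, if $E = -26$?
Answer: $-2385$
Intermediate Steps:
$\left(-19 + E\right) 53 = \left(-19 - 26\right) 53 = \left(-45\right) 53 = -2385$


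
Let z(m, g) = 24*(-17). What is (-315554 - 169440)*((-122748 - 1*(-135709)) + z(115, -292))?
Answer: -6088129682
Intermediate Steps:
z(m, g) = -408
(-315554 - 169440)*((-122748 - 1*(-135709)) + z(115, -292)) = (-315554 - 169440)*((-122748 - 1*(-135709)) - 408) = -484994*((-122748 + 135709) - 408) = -484994*(12961 - 408) = -484994*12553 = -6088129682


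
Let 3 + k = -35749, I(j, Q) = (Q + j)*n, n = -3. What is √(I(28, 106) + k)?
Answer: I*√36154 ≈ 190.14*I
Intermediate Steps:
I(j, Q) = -3*Q - 3*j (I(j, Q) = (Q + j)*(-3) = -3*Q - 3*j)
k = -35752 (k = -3 - 35749 = -35752)
√(I(28, 106) + k) = √((-3*106 - 3*28) - 35752) = √((-318 - 84) - 35752) = √(-402 - 35752) = √(-36154) = I*√36154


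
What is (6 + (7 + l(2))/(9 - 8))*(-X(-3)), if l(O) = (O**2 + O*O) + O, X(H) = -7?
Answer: 161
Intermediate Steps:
l(O) = O + 2*O**2 (l(O) = (O**2 + O**2) + O = 2*O**2 + O = O + 2*O**2)
(6 + (7 + l(2))/(9 - 8))*(-X(-3)) = (6 + (7 + 2*(1 + 2*2))/(9 - 8))*(-1*(-7)) = (6 + (7 + 2*(1 + 4))/1)*7 = (6 + (7 + 2*5)*1)*7 = (6 + (7 + 10)*1)*7 = (6 + 17*1)*7 = (6 + 17)*7 = 23*7 = 161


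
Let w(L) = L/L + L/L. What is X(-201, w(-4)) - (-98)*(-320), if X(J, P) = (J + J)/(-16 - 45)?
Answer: -1912558/61 ≈ -31353.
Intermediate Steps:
w(L) = 2 (w(L) = 1 + 1 = 2)
X(J, P) = -2*J/61 (X(J, P) = (2*J)/(-61) = (2*J)*(-1/61) = -2*J/61)
X(-201, w(-4)) - (-98)*(-320) = -2/61*(-201) - (-98)*(-320) = 402/61 - 1*31360 = 402/61 - 31360 = -1912558/61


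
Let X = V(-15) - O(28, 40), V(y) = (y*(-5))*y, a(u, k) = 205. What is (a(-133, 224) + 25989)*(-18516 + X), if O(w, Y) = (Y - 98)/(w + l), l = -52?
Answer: -3087237937/6 ≈ -5.1454e+8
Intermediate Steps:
O(w, Y) = (-98 + Y)/(-52 + w) (O(w, Y) = (Y - 98)/(w - 52) = (-98 + Y)/(-52 + w))
V(y) = -5*y**2 (V(y) = (-5*y)*y = -5*y**2)
X = -13529/12 (X = -5*(-15)**2 - (-98 + 40)/(-52 + 28) = -5*225 - (-58)/(-24) = -1125 - (-1)*(-58)/24 = -1125 - 1*29/12 = -1125 - 29/12 = -13529/12 ≈ -1127.4)
(a(-133, 224) + 25989)*(-18516 + X) = (205 + 25989)*(-18516 - 13529/12) = 26194*(-235721/12) = -3087237937/6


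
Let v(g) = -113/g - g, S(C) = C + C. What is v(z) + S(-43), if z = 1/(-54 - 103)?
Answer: 2771836/157 ≈ 17655.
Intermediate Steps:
S(C) = 2*C
z = -1/157 (z = 1/(-157) = -1/157 ≈ -0.0063694)
v(g) = -g - 113/g
v(z) + S(-43) = (-1*(-1/157) - 113/(-1/157)) + 2*(-43) = (1/157 - 113*(-157)) - 86 = (1/157 + 17741) - 86 = 2785338/157 - 86 = 2771836/157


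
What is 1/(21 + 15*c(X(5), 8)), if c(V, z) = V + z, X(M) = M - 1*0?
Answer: 1/216 ≈ 0.0046296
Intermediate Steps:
X(M) = M (X(M) = M + 0 = M)
1/(21 + 15*c(X(5), 8)) = 1/(21 + 15*(5 + 8)) = 1/(21 + 15*13) = 1/(21 + 195) = 1/216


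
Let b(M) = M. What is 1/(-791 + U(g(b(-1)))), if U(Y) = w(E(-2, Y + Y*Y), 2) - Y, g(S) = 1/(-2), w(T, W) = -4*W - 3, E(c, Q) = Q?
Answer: -2/1603 ≈ -0.0012477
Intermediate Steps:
w(T, W) = -3 - 4*W
g(S) = -½
U(Y) = -11 - Y (U(Y) = (-3 - 4*2) - Y = (-3 - 8) - Y = -11 - Y)
1/(-791 + U(g(b(-1)))) = 1/(-791 + (-11 - 1*(-½))) = 1/(-791 + (-11 + ½)) = 1/(-791 - 21/2) = 1/(-1603/2) = -2/1603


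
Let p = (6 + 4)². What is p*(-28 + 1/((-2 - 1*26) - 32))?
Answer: -8405/3 ≈ -2801.7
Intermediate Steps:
p = 100 (p = 10² = 100)
p*(-28 + 1/((-2 - 1*26) - 32)) = 100*(-28 + 1/((-2 - 1*26) - 32)) = 100*(-28 + 1/((-2 - 26) - 32)) = 100*(-28 + 1/(-28 - 32)) = 100*(-28 + 1/(-60)) = 100*(-28 - 1/60) = 100*(-1681/60) = -8405/3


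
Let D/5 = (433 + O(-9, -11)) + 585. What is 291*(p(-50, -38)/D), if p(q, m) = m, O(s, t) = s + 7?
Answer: -5529/2540 ≈ -2.1768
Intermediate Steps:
O(s, t) = 7 + s
D = 5080 (D = 5*((433 + (7 - 9)) + 585) = 5*((433 - 2) + 585) = 5*(431 + 585) = 5*1016 = 5080)
291*(p(-50, -38)/D) = 291*(-38/5080) = 291*(-38*1/5080) = 291*(-19/2540) = -5529/2540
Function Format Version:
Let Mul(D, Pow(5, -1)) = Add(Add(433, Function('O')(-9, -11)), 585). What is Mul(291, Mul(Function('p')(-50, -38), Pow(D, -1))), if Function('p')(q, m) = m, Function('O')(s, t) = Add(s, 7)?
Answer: Rational(-5529, 2540) ≈ -2.1768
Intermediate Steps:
Function('O')(s, t) = Add(7, s)
D = 5080 (D = Mul(5, Add(Add(433, Add(7, -9)), 585)) = Mul(5, Add(Add(433, -2), 585)) = Mul(5, Add(431, 585)) = Mul(5, 1016) = 5080)
Mul(291, Mul(Function('p')(-50, -38), Pow(D, -1))) = Mul(291, Mul(-38, Pow(5080, -1))) = Mul(291, Mul(-38, Rational(1, 5080))) = Mul(291, Rational(-19, 2540)) = Rational(-5529, 2540)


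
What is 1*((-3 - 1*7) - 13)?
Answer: -23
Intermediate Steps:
1*((-3 - 1*7) - 13) = 1*((-3 - 7) - 13) = 1*(-10 - 13) = 1*(-23) = -23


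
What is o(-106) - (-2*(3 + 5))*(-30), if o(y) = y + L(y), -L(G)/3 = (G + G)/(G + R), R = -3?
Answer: -64510/109 ≈ -591.83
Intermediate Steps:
L(G) = -6*G/(-3 + G) (L(G) = -3*(G + G)/(G - 3) = -3*2*G/(-3 + G) = -6*G/(-3 + G))
o(y) = y - 6*y/(-3 + y)
o(-106) - (-2*(3 + 5))*(-30) = -106*(-9 - 106)/(-3 - 106) - (-2*(3 + 5))*(-30) = -106*(-115)/(-109) - (-2*8)*(-30) = -106*(-1/109)*(-115) - (-16)*(-30) = -12190/109 - 1*480 = -12190/109 - 480 = -64510/109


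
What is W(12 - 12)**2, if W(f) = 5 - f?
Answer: 25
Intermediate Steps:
W(12 - 12)**2 = (5 - (12 - 12))**2 = (5 - 1*0)**2 = (5 + 0)**2 = 5**2 = 25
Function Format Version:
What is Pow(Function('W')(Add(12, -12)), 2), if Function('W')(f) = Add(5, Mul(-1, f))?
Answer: 25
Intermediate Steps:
Pow(Function('W')(Add(12, -12)), 2) = Pow(Add(5, Mul(-1, Add(12, -12))), 2) = Pow(Add(5, Mul(-1, 0)), 2) = Pow(Add(5, 0), 2) = Pow(5, 2) = 25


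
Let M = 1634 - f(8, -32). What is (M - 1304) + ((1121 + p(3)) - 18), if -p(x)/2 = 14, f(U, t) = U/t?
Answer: 5621/4 ≈ 1405.3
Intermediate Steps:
p(x) = -28 (p(x) = -2*14 = -28)
M = 6537/4 (M = 1634 - 8/(-32) = 1634 - 8*(-1)/32 = 1634 - 1*(-¼) = 1634 + ¼ = 6537/4 ≈ 1634.3)
(M - 1304) + ((1121 + p(3)) - 18) = (6537/4 - 1304) + ((1121 - 28) - 18) = 1321/4 + (1093 - 18) = 1321/4 + 1075 = 5621/4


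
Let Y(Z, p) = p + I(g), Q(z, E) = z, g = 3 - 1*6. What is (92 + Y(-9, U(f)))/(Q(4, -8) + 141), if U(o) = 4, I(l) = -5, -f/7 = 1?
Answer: 91/145 ≈ 0.62759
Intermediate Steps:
f = -7 (f = -7*1 = -7)
g = -3 (g = 3 - 6 = -3)
Y(Z, p) = -5 + p (Y(Z, p) = p - 5 = -5 + p)
(92 + Y(-9, U(f)))/(Q(4, -8) + 141) = (92 + (-5 + 4))/(4 + 141) = (92 - 1)/145 = 91*(1/145) = 91/145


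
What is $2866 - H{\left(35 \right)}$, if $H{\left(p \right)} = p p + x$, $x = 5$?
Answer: $1636$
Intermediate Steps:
$H{\left(p \right)} = 5 + p^{2}$ ($H{\left(p \right)} = p p + 5 = p^{2} + 5 = 5 + p^{2}$)
$2866 - H{\left(35 \right)} = 2866 - \left(5 + 35^{2}\right) = 2866 - \left(5 + 1225\right) = 2866 - 1230 = 1636$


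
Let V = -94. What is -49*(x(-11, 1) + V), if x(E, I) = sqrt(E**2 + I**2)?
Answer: 4606 - 49*sqrt(122) ≈ 4064.8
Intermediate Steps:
-49*(x(-11, 1) + V) = -49*(sqrt((-11)**2 + 1**2) - 94) = -49*(sqrt(121 + 1) - 94) = -49*(sqrt(122) - 94) = -49*(-94 + sqrt(122)) = 4606 - 49*sqrt(122)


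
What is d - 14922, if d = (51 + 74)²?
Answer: 703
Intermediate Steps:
d = 15625 (d = 125² = 15625)
d - 14922 = 15625 - 14922 = 703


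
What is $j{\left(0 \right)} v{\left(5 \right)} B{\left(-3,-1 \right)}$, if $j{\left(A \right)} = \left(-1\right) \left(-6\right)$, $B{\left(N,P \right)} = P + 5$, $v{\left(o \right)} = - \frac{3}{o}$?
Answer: $- \frac{72}{5} \approx -14.4$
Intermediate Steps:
$B{\left(N,P \right)} = 5 + P$
$j{\left(A \right)} = 6$
$j{\left(0 \right)} v{\left(5 \right)} B{\left(-3,-1 \right)} = 6 \left(- \frac{3}{5}\right) \left(5 - 1\right) = 6 \left(\left(-3\right) \frac{1}{5}\right) 4 = 6 \left(- \frac{3}{5}\right) 4 = \left(- \frac{18}{5}\right) 4 = - \frac{72}{5}$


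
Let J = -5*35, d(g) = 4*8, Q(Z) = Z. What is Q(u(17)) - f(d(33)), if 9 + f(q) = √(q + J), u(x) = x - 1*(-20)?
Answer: 46 - I*√143 ≈ 46.0 - 11.958*I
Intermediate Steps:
u(x) = 20 + x (u(x) = x + 20 = 20 + x)
d(g) = 32
J = -175
f(q) = -9 + √(-175 + q) (f(q) = -9 + √(q - 175) = -9 + √(-175 + q))
Q(u(17)) - f(d(33)) = (20 + 17) - (-9 + √(-175 + 32)) = 37 - (-9 + √(-143)) = 37 - (-9 + I*√143) = 37 + (9 - I*√143) = 46 - I*√143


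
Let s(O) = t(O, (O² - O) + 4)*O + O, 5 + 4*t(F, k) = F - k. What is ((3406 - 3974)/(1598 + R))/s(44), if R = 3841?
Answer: 568/110863137 ≈ 5.1234e-6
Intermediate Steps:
t(F, k) = -5/4 - k/4 + F/4 (t(F, k) = -5/4 + (F - k)/4 = -5/4 + (-k/4 + F/4) = -5/4 - k/4 + F/4)
s(O) = O + O*(-9/4 + O/2 - O²/4) (s(O) = (-5/4 - ((O² - O) + 4)/4 + O/4)*O + O = (-5/4 - (4 + O² - O)/4 + O/4)*O + O = (-5/4 + (-1 - O²/4 + O/4) + O/4)*O + O = (-9/4 + O/2 - O²/4)*O + O = O*(-9/4 + O/2 - O²/4) + O = O + O*(-9/4 + O/2 - O²/4))
((3406 - 3974)/(1598 + R))/s(44) = ((3406 - 3974)/(1598 + 3841))/(((¼)*44*(-5 - 1*44² + 2*44))) = (-568/5439)/(((¼)*44*(-5 - 1*1936 + 88))) = (-568*1/5439)/(((¼)*44*(-5 - 1936 + 88))) = -568/(5439*((¼)*44*(-1853))) = -568/5439/(-20383) = -568/5439*(-1/20383) = 568/110863137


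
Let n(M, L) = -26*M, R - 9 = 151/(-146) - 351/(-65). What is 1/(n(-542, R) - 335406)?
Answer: -1/321314 ≈ -3.1122e-6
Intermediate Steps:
R = 9757/730 (R = 9 + (151/(-146) - 351/(-65)) = 9 + (151*(-1/146) - 351*(-1/65)) = 9 + (-151/146 + 27/5) = 9 + 3187/730 = 9757/730 ≈ 13.366)
1/(n(-542, R) - 335406) = 1/(-26*(-542) - 335406) = 1/(14092 - 335406) = 1/(-321314) = -1/321314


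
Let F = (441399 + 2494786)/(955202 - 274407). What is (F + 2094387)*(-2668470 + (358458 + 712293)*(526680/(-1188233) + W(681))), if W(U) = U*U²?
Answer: 114587069024570985955185263057010/161788617047 ≈ 7.0825e+20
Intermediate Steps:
F = 587237/136159 (F = 2936185/680795 = 2936185*(1/680795) = 587237/136159 ≈ 4.3129)
W(U) = U³
(F + 2094387)*(-2668470 + (358458 + 712293)*(526680/(-1188233) + W(681))) = (587237/136159 + 2094387)*(-2668470 + (358458 + 712293)*(526680/(-1188233) + 681³)) = 285170226770*(-2668470 + 1070751*(526680*(-1/1188233) + 315821241))/136159 = 285170226770*(-2668470 + 1070751*(-526680/1188233 + 315821241))/136159 = 285170226770*(-2668470 + 1070751*(375269220130473/1188233))/136159 = 285170226770*(-2668470 + 401819892723924095223/1188233)/136159 = (285170226770/136159)*(401819889553159981713/1188233) = 114587069024570985955185263057010/161788617047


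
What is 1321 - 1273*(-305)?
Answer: 389586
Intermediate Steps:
1321 - 1273*(-305) = 1321 + 388265 = 389586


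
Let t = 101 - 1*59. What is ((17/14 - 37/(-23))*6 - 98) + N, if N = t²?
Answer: 270953/161 ≈ 1682.9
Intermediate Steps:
t = 42 (t = 101 - 59 = 42)
N = 1764 (N = 42² = 1764)
((17/14 - 37/(-23))*6 - 98) + N = ((17/14 - 37/(-23))*6 - 98) + 1764 = ((17*(1/14) - 37*(-1/23))*6 - 98) + 1764 = ((17/14 + 37/23)*6 - 98) + 1764 = ((909/322)*6 - 98) + 1764 = (2727/161 - 98) + 1764 = -13051/161 + 1764 = 270953/161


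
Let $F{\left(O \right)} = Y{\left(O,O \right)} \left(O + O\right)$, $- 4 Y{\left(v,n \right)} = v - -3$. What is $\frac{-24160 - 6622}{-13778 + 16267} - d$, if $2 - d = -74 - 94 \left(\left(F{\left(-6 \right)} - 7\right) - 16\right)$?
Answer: $\frac{7266966}{2489} \approx 2919.6$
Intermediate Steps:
$Y{\left(v,n \right)} = - \frac{3}{4} - \frac{v}{4}$ ($Y{\left(v,n \right)} = - \frac{v - -3}{4} = - \frac{v + 3}{4} = - \frac{3 + v}{4} = - \frac{3}{4} - \frac{v}{4}$)
$F{\left(O \right)} = 2 O \left(- \frac{3}{4} - \frac{O}{4}\right)$ ($F{\left(O \right)} = \left(- \frac{3}{4} - \frac{O}{4}\right) \left(O + O\right) = \left(- \frac{3}{4} - \frac{O}{4}\right) 2 O = 2 O \left(- \frac{3}{4} - \frac{O}{4}\right)$)
$d = -2932$ ($d = 2 - \left(-74 - 94 \left(\left(\left(- \frac{1}{2}\right) \left(-6\right) \left(3 - 6\right) - 7\right) - 16\right)\right) = 2 - \left(-74 - 94 \left(\left(\left(- \frac{1}{2}\right) \left(-6\right) \left(-3\right) - 7\right) - 16\right)\right) = 2 - \left(-74 - 94 \left(\left(-9 - 7\right) - 16\right)\right) = 2 - \left(-74 - 94 \left(-16 - 16\right)\right) = 2 - \left(-74 - -3008\right) = 2 - \left(-74 + 3008\right) = 2 - 2934 = -2932$)
$\frac{-24160 - 6622}{-13778 + 16267} - d = \frac{-24160 - 6622}{-13778 + 16267} - -2932 = - \frac{30782}{2489} + 2932 = \frac{7266966}{2489}$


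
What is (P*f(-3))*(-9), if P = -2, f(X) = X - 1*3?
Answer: -108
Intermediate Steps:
f(X) = -3 + X (f(X) = X - 3 = -3 + X)
(P*f(-3))*(-9) = -2*(-3 - 3)*(-9) = -2*(-6)*(-9) = 12*(-9) = -108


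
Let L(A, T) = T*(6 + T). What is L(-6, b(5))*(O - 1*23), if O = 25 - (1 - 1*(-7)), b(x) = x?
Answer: -330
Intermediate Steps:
O = 17 (O = 25 - (1 + 7) = 25 - 1*8 = 25 - 8 = 17)
L(-6, b(5))*(O - 1*23) = (5*(6 + 5))*(17 - 1*23) = (5*11)*(17 - 23) = 55*(-6) = -330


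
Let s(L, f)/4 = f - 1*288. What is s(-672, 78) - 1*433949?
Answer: -434789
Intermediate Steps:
s(L, f) = -1152 + 4*f (s(L, f) = 4*(f - 1*288) = 4*(f - 288) = 4*(-288 + f) = -1152 + 4*f)
s(-672, 78) - 1*433949 = (-1152 + 4*78) - 1*433949 = (-1152 + 312) - 433949 = -840 - 433949 = -434789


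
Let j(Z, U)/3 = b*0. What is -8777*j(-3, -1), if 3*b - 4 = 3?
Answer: 0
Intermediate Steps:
b = 7/3 (b = 4/3 + (⅓)*3 = 4/3 + 1 = 7/3 ≈ 2.3333)
j(Z, U) = 0 (j(Z, U) = 3*((7/3)*0) = 3*0 = 0)
-8777*j(-3, -1) = -8777*0 = 0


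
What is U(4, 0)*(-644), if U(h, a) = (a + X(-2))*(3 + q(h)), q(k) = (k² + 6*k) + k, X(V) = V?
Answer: 60536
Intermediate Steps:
q(k) = k² + 7*k
U(h, a) = (-2 + a)*(3 + h*(7 + h)) (U(h, a) = (a - 2)*(3 + h*(7 + h)) = (-2 + a)*(3 + h*(7 + h)))
U(4, 0)*(-644) = (-6 + 3*0 - 2*4*(7 + 4) + 0*4*(7 + 4))*(-644) = (-6 + 0 - 2*4*11 + 0*4*11)*(-644) = (-6 + 0 - 88 + 0)*(-644) = -94*(-644) = 60536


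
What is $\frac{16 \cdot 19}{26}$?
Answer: $\frac{152}{13} \approx 11.692$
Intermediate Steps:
$\frac{16 \cdot 19}{26} = 304 \cdot \frac{1}{26} = \frac{152}{13}$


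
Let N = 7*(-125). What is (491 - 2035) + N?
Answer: -2419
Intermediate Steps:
N = -875
(491 - 2035) + N = (491 - 2035) - 875 = -1544 - 875 = -2419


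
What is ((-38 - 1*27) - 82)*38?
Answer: -5586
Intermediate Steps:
((-38 - 1*27) - 82)*38 = ((-38 - 27) - 82)*38 = (-65 - 82)*38 = -147*38 = -5586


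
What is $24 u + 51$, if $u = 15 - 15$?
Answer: $51$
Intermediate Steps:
$u = 0$
$24 u + 51 = 24 \cdot 0 + 51 = 0 + 51 = 51$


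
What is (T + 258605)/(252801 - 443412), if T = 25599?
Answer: -284204/190611 ≈ -1.4910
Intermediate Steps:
(T + 258605)/(252801 - 443412) = (25599 + 258605)/(252801 - 443412) = 284204/(-190611) = 284204*(-1/190611) = -284204/190611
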